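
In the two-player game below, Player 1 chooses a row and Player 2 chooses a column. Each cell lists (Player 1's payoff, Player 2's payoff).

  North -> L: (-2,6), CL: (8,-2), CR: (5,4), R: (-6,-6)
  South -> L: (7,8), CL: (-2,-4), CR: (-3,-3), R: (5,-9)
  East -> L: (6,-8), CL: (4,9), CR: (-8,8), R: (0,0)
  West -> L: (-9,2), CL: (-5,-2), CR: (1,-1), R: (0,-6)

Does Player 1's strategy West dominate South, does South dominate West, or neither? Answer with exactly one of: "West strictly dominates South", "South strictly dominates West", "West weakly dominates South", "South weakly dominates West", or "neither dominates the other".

neither dominates the other

Compare West to South across each opponent action: L: -9<7, CL: -5<-2, CR: 1>-3, R: 0<5.
West does better at CR but worse at L, CL, R; neither strategy dominates the other.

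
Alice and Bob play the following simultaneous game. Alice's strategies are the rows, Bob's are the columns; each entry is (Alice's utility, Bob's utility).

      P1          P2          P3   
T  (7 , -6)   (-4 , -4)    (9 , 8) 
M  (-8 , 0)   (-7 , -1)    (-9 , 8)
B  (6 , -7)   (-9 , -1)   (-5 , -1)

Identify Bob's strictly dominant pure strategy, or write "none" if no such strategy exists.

P1 fails to dominate P2 at T (-6<-4).
P2 fails to dominate P1 at M (-1<0).
P3 fails to dominate P2 at B (-1=-1).
No single strategy dominates all the others.

none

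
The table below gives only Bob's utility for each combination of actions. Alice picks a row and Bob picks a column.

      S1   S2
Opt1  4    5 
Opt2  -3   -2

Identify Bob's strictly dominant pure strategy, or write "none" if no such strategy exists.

S2 vs S1: Opt1: 5>4, Opt2: -2>-3.
S2 strictly beats every other strategy against every opponent action, so it is strictly dominant.

S2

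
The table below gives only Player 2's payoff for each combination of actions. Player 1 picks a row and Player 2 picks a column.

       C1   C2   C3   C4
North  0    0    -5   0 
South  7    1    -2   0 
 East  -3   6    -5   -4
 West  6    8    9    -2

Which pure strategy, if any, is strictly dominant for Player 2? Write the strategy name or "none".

C1 fails to dominate C2 at North (0=0).
C2 fails to dominate C1 at North (0=0).
C3 fails to dominate C1 at North (-5<0).
C4 fails to dominate C1 at North (0=0).
No single strategy dominates all the others.

none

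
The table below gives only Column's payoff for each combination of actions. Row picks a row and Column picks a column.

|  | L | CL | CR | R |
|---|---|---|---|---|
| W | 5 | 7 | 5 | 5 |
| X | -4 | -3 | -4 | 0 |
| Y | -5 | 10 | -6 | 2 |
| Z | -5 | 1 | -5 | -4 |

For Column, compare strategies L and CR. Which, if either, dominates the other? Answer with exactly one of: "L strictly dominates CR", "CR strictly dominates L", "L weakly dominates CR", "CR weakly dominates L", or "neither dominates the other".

L weakly dominates CR

Compare L to CR across every action of Row: W: 5=5, X: -4=-4, Y: -5>-6, Z: -5=-5.
L is at least as good everywhere and strictly better somewhere (tied only at W, X, Z), so L weakly but not strictly dominates CR.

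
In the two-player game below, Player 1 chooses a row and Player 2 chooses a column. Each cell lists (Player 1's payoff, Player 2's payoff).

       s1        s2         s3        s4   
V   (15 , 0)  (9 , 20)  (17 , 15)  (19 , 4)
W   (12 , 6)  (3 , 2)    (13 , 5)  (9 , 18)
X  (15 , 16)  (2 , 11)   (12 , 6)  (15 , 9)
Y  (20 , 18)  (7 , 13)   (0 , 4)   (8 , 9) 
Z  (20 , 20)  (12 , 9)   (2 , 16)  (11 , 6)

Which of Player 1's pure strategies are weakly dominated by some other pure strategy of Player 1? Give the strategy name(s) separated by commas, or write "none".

W, X, Y

V: no other strategy beats it everywhere (W at s1 (15>12); X at s2 (9>2); Y at s2 (9>7); Z at s3 (17>2)).
W: dominated, since V does at least as well everywhere (s1: 15>12, s2: 9>3, s3: 17>13, s4: 19>9).
V weakly dominates X — s1: 15=15, s2: 9>2, s3: 17>12, s4: 19>15.
Y is weakly dominated by Z (s1: 20=20, s2: 12>7, s3: 2>0, s4: 11>8).
Nothing dominates Z: V at s1 (20>15); W at s1 (20>12); X at s1 (20>15); Y at s2 (12>7).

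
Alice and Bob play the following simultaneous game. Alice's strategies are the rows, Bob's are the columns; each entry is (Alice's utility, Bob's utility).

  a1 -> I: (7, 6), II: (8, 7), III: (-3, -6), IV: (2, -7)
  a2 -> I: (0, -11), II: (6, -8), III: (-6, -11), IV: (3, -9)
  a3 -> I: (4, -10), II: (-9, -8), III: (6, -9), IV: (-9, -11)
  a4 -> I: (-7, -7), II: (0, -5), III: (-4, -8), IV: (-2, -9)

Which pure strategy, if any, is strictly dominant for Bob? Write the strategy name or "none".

II vs I: a1: 7>6, a2: -8>-11, a3: -8>-10, a4: -5>-7.
II vs III: a1: 7>-6, a2: -8>-11, a3: -8>-9, a4: -5>-8.
II vs IV: a1: 7>-7, a2: -8>-9, a3: -8>-11, a4: -5>-9.
II strictly beats every other strategy against every opponent action, so it is strictly dominant.

II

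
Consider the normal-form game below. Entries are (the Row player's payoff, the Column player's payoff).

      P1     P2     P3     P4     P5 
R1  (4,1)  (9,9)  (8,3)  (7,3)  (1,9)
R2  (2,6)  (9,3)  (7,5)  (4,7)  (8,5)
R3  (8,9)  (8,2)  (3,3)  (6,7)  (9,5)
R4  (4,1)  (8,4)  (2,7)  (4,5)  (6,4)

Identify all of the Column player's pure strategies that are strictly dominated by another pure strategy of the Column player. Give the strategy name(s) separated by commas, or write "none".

none

Nothing dominates P1: P2 at R2 (6>3); P3 at R2 (6>5); P4 at R3 (9>7); P5 at R2 (6>5).
Nothing dominates P2: P1 at R1 (9>1); P3 at R1 (9>3); P4 at R1 (9>3); P5 at R1 (9=9).
P3: no other strategy beats it everywhere (P1 at R1 (3>1); P2 at R2 (5>3); P4 at R1 (3=3); P5 at R2 (5=5)).
P4: no other strategy beats it everywhere (P1 at R1 (3>1); P2 at R2 (7>3); P3 at R1 (3=3); P5 at R2 (7>5)).
Nothing dominates P5: P1 at R1 (9>1); P2 at R1 (9=9); P3 at R1 (9>3); P4 at R1 (9>3).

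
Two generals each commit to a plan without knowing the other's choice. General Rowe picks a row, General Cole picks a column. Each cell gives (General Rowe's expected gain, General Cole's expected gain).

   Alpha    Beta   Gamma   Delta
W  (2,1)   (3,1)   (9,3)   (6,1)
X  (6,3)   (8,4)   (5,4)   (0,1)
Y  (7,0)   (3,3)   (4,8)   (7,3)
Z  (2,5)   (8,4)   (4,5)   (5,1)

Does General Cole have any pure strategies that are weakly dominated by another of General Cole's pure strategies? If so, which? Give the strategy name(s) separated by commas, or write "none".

Alpha, Beta, Delta

Alpha: dominated, since Gamma does at least as well everywhere (W: 3>1, X: 4>3, Y: 8>0, Z: 5=5).
Gamma weakly dominates Beta — W: 3>1, X: 4=4, Y: 8>3, Z: 5>4.
Gamma is not dominated — it holds its own against Alpha at W (3>1); Beta at W (3>1); Delta at W (3>1).
Delta: dominated, since Beta does at least as well everywhere (W: 1=1, X: 4>1, Y: 3=3, Z: 4>1).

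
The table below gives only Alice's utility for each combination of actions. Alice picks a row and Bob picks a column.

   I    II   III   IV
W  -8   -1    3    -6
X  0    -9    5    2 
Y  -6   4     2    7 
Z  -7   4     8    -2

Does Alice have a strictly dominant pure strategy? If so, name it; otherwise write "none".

W fails to dominate X at I (-8<0).
X fails to dominate W at II (-9<-1).
Y fails to dominate W at III (2<3).
Z fails to dominate X at I (-7<0).
No single strategy dominates all the others.

none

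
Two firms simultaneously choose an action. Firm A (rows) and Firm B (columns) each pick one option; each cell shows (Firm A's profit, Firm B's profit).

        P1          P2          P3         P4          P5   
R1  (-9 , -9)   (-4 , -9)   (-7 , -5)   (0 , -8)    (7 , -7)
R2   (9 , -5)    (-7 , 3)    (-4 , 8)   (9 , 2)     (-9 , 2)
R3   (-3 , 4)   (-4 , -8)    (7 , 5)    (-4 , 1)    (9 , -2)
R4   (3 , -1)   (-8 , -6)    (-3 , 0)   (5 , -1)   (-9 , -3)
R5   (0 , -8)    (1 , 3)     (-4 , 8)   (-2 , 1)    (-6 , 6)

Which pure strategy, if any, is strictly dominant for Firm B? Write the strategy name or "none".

P3 vs P1: R1: -5>-9, R2: 8>-5, R3: 5>4, R4: 0>-1, R5: 8>-8.
P3 vs P2: R1: -5>-9, R2: 8>3, R3: 5>-8, R4: 0>-6, R5: 8>3.
P3 vs P4: R1: -5>-8, R2: 8>2, R3: 5>1, R4: 0>-1, R5: 8>1.
P3 vs P5: R1: -5>-7, R2: 8>2, R3: 5>-2, R4: 0>-3, R5: 8>6.
P3 strictly beats every other strategy against every opponent action, so it is strictly dominant.

P3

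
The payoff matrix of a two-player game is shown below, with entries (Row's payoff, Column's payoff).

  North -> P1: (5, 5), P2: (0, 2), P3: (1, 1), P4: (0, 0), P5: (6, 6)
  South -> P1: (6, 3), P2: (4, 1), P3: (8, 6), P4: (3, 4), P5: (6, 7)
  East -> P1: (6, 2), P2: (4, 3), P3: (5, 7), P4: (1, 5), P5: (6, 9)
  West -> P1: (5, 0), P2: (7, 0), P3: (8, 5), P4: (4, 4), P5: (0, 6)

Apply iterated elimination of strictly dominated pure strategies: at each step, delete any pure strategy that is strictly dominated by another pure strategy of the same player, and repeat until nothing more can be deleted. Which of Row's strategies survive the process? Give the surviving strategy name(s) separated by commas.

Column P1 is eliminated: P5 beats it against every remaining row (North: 6>5, South: 7>3, East: 9>2, West: 6>0).
Column P2 is eliminated: P5 beats it against every remaining row (North: 6>2, South: 7>1, East: 9>3, West: 6>0).
For Column, P5 strictly dominates P3 on the remaining rows (North: 6>1, South: 7>6, East: 9>7, West: 6>5); eliminate P3.
Column P4 is eliminated: P5 beats it against every remaining row (North: 6>0, South: 7>4, East: 9>5, West: 6>4).
Row West is eliminated: North beats it against every remaining column (P5: 6>0).
Among the remaining strategies, none is strictly dominated by another pure strategy of the same player, so the elimination stops.
Surviving strategies — Row: {North, South, East}; Column: {P5}.

North, South, East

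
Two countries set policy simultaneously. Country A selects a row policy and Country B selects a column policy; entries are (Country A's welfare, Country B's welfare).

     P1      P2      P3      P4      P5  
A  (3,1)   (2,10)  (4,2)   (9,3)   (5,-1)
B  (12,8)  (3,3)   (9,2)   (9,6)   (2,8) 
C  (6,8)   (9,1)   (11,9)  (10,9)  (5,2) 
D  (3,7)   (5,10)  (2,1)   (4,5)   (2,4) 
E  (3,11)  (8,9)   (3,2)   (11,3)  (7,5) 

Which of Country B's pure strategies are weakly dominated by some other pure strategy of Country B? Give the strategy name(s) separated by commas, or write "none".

P1: no other strategy beats it everywhere (P2 at B (8>3); P3 at B (8>2); P4 at B (8>6); P5 at A (1>-1)).
P2: no other strategy beats it everywhere (P1 at A (10>1); P3 at A (10>2); P4 at A (10>3); P5 at A (10>-1)).
P3: dominated, since P4 does at least as well everywhere (A: 3>2, B: 6>2, C: 9=9, D: 5>1, E: 3>2).
Nothing dominates P4: P1 at A (3>1); P2 at B (6>3); P3 at A (3>2); P5 at A (3>-1).
P5 is weakly dominated by P1 (A: 1>-1, B: 8=8, C: 8>2, D: 7>4, E: 11>5).

P3, P5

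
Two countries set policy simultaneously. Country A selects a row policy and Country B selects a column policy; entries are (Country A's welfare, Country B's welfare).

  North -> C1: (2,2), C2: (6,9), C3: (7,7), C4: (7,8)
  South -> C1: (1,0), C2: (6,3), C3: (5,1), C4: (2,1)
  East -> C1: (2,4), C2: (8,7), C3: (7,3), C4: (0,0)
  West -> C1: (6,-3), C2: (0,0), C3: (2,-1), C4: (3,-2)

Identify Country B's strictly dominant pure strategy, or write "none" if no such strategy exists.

C2

C2 vs C1: North: 9>2, South: 3>0, East: 7>4, West: 0>-3.
C2 vs C3: North: 9>7, South: 3>1, East: 7>3, West: 0>-1.
C2 vs C4: North: 9>8, South: 3>1, East: 7>0, West: 0>-2.
C2 strictly beats every other strategy against every opponent action, so it is strictly dominant.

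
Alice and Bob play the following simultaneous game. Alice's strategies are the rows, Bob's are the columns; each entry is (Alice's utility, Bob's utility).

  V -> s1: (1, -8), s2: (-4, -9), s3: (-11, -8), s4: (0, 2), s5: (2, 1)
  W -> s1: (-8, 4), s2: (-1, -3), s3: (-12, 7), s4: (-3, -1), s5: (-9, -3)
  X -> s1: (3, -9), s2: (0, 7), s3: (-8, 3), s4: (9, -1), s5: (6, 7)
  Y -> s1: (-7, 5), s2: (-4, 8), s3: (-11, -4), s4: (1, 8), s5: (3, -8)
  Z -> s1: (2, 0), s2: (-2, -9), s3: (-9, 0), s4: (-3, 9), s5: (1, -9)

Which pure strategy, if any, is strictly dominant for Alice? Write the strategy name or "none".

X vs V: s1: 3>1, s2: 0>-4, s3: -8>-11, s4: 9>0, s5: 6>2.
X vs W: s1: 3>-8, s2: 0>-1, s3: -8>-12, s4: 9>-3, s5: 6>-9.
X vs Y: s1: 3>-7, s2: 0>-4, s3: -8>-11, s4: 9>1, s5: 6>3.
X vs Z: s1: 3>2, s2: 0>-2, s3: -8>-9, s4: 9>-3, s5: 6>1.
X strictly beats every other strategy against every opponent action, so it is strictly dominant.

X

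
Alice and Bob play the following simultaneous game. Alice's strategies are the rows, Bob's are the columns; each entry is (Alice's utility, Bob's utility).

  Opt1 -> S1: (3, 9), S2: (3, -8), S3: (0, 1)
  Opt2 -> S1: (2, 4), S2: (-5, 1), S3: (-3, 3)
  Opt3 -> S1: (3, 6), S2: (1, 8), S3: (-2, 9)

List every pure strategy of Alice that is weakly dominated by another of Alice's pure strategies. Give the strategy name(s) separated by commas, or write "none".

Opt2, Opt3

Nothing dominates Opt1: Opt2 at S1 (3>2); Opt3 at S2 (3>1).
Opt2 is weakly dominated by Opt1 (S1: 3>2, S2: 3>-5, S3: 0>-3).
Opt1 weakly dominates Opt3 — S1: 3=3, S2: 3>1, S3: 0>-2.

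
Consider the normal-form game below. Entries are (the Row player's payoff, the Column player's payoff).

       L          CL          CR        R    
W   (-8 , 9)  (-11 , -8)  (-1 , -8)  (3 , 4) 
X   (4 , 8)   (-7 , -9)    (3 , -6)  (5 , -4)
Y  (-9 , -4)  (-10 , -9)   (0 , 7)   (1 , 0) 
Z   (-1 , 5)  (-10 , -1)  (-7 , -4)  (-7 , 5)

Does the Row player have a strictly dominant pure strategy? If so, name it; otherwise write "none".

X vs W: L: 4>-8, CL: -7>-11, CR: 3>-1, R: 5>3.
X vs Y: L: 4>-9, CL: -7>-10, CR: 3>0, R: 5>1.
X vs Z: L: 4>-1, CL: -7>-10, CR: 3>-7, R: 5>-7.
X strictly beats every other strategy against every opponent action, so it is strictly dominant.

X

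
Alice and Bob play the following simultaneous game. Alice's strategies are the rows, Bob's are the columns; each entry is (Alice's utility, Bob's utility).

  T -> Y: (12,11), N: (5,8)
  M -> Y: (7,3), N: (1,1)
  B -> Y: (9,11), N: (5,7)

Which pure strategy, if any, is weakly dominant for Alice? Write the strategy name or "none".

T vs M: Y: 12>7, N: 5>1.
T vs B: Y: 12>9, N: 5=5.
T is at least as good as every other strategy against every opponent action, so it is weakly dominant.

T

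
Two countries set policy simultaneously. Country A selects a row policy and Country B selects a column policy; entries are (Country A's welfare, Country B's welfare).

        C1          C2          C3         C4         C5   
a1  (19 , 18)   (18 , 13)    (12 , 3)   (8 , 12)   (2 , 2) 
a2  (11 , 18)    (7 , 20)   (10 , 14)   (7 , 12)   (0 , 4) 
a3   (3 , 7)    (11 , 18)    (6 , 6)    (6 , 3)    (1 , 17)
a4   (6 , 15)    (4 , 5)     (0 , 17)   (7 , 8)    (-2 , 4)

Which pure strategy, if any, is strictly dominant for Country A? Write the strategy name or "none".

a1

a1 vs a2: C1: 19>11, C2: 18>7, C3: 12>10, C4: 8>7, C5: 2>0.
a1 vs a3: C1: 19>3, C2: 18>11, C3: 12>6, C4: 8>6, C5: 2>1.
a1 vs a4: C1: 19>6, C2: 18>4, C3: 12>0, C4: 8>7, C5: 2>-2.
a1 strictly beats every other strategy against every opponent action, so it is strictly dominant.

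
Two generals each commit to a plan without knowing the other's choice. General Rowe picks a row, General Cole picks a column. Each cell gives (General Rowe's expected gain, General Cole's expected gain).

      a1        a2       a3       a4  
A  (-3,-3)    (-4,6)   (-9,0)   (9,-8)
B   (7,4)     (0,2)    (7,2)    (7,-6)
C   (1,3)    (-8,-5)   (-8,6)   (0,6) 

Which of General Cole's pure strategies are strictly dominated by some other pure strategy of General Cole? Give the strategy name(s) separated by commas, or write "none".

a1 is not dominated — it holds its own against a2 at B (4>2); a3 at B (4>2); a4 at A (-3>-8).
a2: no other strategy beats it everywhere (a1 at A (6>-3); a3 at A (6>0); a4 at A (6>-8)).
a3 is not dominated — it holds its own against a1 at A (0>-3); a2 at B (2=2); a4 at A (0>-8).
a4 is not dominated — it holds its own against a1 at C (6>3); a2 at C (6>-5); a3 at C (6=6).

none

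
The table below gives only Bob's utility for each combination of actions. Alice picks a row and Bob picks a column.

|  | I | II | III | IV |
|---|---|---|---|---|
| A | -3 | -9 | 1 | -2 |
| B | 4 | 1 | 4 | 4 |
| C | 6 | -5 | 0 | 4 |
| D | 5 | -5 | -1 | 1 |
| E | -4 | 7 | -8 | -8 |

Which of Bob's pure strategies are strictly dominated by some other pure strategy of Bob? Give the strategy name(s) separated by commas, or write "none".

Nothing dominates I: II at A (-3>-9); III at B (4=4); IV at B (4=4).
II: no other strategy beats it everywhere (I at E (7>-4); III at E (7>-8); IV at E (7>-8)).
Nothing dominates III: I at A (1>-3); II at A (1>-9); IV at A (1>-2).
IV is not dominated — it holds its own against I at A (-2>-3); II at A (-2>-9); III at B (4=4).

none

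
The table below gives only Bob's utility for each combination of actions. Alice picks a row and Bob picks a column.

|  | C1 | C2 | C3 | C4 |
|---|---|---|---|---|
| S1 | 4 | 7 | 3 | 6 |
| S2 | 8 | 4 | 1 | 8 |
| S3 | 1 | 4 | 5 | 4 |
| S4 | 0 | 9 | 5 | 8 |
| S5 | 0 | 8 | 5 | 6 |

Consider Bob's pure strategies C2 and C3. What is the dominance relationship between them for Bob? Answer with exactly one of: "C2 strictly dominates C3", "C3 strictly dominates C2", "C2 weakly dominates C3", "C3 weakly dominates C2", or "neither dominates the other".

neither dominates the other

C2's payoffs vs C3's, by Alice's action — S1: 7>3, S2: 4>1, S3: 4<5, S4: 9>5, S5: 8>5.
C2 does better at S1, S2, S4, S5 but worse at S3; neither strategy dominates the other.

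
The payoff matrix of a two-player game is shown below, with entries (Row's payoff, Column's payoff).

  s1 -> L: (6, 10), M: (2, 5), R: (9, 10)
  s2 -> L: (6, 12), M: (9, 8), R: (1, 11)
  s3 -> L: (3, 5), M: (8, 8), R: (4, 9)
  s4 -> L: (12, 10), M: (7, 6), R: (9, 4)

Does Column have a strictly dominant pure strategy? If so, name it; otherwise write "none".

none

L fails to dominate M at s3 (5<8).
M fails to dominate L at s1 (5<10).
R fails to dominate L at s1 (10=10).
No single strategy dominates all the others.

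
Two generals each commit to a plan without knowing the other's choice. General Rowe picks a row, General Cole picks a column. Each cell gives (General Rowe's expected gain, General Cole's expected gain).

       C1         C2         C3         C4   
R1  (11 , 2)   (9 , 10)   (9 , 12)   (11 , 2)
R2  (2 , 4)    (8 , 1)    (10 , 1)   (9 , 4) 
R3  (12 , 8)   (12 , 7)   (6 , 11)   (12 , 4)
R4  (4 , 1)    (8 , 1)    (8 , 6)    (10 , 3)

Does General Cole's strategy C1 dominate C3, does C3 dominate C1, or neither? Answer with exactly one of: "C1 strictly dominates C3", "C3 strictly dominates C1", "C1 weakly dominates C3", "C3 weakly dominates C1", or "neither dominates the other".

C1's payoffs vs C3's, by General Rowe's action — R1: 2<12, R2: 4>1, R3: 8<11, R4: 1<6.
C1 does better at R2 but worse at R1, R3, R4; neither strategy dominates the other.

neither dominates the other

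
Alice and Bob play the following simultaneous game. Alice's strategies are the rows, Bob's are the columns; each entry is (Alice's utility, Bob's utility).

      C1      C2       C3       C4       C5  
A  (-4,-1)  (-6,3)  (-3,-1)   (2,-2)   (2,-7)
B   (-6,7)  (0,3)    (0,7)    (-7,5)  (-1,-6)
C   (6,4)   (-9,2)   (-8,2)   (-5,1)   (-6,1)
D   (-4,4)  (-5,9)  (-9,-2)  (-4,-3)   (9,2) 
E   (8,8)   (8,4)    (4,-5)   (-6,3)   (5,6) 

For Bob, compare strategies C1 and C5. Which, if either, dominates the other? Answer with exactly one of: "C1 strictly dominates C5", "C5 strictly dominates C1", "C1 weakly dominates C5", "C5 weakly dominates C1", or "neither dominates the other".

C1 strictly dominates C5

C1's payoffs vs C5's, by Alice's action — A: -1>-7, B: 7>-6, C: 4>1, D: 4>2, E: 8>6.
C1 gives a strictly higher payoff against every action of Alice, so C1 strictly dominates C5.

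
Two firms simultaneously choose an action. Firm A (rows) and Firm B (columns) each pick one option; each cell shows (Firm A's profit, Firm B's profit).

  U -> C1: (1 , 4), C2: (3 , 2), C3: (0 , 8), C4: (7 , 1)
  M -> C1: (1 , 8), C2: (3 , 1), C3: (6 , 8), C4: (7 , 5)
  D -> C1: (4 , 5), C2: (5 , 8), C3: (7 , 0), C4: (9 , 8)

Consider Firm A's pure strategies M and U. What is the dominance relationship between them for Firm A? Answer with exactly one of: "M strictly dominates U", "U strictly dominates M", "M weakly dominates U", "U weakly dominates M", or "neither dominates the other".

M's payoffs vs U's, by Firm B's action — C1: 1=1, C2: 3=3, C3: 6>0, C4: 7=7.
M is at least as good everywhere and strictly better somewhere (tied only at C1, C2, C4), so M weakly but not strictly dominates U.

M weakly dominates U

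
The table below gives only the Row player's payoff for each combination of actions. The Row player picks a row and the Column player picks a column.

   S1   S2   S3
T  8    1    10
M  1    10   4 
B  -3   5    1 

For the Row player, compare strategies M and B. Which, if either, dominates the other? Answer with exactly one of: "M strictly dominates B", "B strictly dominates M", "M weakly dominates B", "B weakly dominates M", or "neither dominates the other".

Compare M to B across each choice by the Column player: S1: 1>-3, S2: 10>5, S3: 4>1.
M gives a strictly higher payoff against each choice by the Column player, so M strictly dominates B.

M strictly dominates B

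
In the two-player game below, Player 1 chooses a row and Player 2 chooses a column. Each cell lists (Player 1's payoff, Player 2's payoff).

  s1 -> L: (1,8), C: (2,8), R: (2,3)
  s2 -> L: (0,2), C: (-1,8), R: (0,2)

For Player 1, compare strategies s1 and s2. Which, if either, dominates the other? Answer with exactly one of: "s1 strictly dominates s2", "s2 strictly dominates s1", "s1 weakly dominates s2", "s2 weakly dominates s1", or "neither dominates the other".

s1 strictly dominates s2

Compare s1 to s2 across each choice by Player 2: L: 1>0, C: 2>-1, R: 2>0.
Every comparison favours s1, so s1 strictly dominates s2.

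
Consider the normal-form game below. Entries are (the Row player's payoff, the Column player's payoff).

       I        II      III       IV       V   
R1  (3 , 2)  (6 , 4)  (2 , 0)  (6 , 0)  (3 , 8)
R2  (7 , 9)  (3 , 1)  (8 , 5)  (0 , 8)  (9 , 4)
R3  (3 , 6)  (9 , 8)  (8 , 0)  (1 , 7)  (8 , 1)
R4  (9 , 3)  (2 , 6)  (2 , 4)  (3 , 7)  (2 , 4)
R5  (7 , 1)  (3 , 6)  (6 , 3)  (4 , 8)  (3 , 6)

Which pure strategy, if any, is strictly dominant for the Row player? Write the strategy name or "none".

none

R1 fails to dominate R2 at I (3<7).
R2 fails to dominate R1 at II (3<6).
R3 fails to dominate R1 at I (3=3).
R4 fails to dominate R1 at II (2<6).
R5 fails to dominate R1 at II (3<6).
No single strategy dominates all the others.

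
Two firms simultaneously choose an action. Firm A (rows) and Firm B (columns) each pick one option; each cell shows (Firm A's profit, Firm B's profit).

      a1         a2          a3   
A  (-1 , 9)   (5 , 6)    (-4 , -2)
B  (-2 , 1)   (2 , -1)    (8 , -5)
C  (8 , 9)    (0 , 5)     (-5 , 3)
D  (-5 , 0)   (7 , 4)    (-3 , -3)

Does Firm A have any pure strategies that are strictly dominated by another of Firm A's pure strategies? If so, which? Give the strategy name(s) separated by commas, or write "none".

A: no other strategy beats it everywhere (B at a1 (-1>-2); C at a2 (5>0); D at a1 (-1>-5)).
B is not dominated — it holds its own against A at a3 (8>-4); C at a2 (2>0); D at a1 (-2>-5).
C: no other strategy beats it everywhere (A at a1 (8>-1); B at a1 (8>-2); D at a1 (8>-5)).
D: no other strategy beats it everywhere (A at a2 (7>5); B at a2 (7>2); C at a2 (7>0)).

none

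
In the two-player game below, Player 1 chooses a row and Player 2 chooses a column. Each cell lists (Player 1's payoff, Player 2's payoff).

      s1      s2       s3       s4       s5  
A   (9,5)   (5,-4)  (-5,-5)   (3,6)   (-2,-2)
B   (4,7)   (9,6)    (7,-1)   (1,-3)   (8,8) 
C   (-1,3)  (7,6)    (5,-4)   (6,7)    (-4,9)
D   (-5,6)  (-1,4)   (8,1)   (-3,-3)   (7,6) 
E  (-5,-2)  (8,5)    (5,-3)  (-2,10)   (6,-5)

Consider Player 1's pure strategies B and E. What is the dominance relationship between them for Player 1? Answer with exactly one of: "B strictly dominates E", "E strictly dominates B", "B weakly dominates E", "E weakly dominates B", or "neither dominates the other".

B strictly dominates E

B's payoffs vs E's, by Player 2's action — s1: 4>-5, s2: 9>8, s3: 7>5, s4: 1>-2, s5: 8>6.
Every comparison favours B, so B strictly dominates E.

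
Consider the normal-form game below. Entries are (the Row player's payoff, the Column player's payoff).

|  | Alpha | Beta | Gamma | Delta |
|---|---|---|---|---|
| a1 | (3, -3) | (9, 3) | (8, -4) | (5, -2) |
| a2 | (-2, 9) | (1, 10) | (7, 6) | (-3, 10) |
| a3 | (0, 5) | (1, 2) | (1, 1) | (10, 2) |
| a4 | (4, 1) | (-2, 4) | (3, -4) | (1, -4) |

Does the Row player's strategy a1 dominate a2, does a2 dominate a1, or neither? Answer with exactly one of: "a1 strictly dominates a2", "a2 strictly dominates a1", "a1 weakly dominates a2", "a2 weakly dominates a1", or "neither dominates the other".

a1's payoffs vs a2's, by the Column player's action — Alpha: 3>-2, Beta: 9>1, Gamma: 8>7, Delta: 5>-3.
Every comparison favours a1, so a1 strictly dominates a2.

a1 strictly dominates a2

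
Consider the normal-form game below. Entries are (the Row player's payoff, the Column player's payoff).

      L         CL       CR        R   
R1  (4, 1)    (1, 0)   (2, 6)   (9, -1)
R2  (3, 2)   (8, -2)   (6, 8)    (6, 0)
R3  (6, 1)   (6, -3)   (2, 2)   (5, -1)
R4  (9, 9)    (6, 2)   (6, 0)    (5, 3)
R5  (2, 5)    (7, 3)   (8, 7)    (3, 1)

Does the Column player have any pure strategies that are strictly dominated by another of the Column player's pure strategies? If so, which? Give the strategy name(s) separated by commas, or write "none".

Nothing dominates L: CL at R1 (1>0); CR at R4 (9>0); R at R1 (1>-1).
L strictly dominates CL — R1: 1>0, R2: 2>-2, R3: 1>-3, R4: 9>2, R5: 5>3.
Nothing dominates CR: L at R1 (6>1); CL at R1 (6>0); R at R1 (6>-1).
R is strictly dominated by L (R1: 1>-1, R2: 2>0, R3: 1>-1, R4: 9>3, R5: 5>1).

CL, R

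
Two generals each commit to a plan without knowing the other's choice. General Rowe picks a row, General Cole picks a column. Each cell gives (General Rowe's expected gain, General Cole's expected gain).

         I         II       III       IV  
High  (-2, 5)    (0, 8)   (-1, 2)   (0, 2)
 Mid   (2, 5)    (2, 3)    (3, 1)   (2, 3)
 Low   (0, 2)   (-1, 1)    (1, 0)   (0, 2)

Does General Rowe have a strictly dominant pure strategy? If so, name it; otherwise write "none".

Mid

Mid vs High: I: 2>-2, II: 2>0, III: 3>-1, IV: 2>0.
Mid vs Low: I: 2>0, II: 2>-1, III: 3>1, IV: 2>0.
Mid strictly beats every other strategy against every opponent action, so it is strictly dominant.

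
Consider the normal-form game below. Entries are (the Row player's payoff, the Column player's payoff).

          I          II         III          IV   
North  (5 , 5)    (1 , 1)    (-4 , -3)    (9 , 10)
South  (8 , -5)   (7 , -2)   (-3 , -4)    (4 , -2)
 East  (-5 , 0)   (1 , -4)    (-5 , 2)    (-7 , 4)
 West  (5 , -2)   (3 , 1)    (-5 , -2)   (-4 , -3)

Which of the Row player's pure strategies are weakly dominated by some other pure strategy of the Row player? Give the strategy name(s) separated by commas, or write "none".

East, West

North: no other strategy beats it everywhere (South at IV (9>4); East at I (5>-5); West at III (-4>-5)).
Nothing dominates South: North at I (8>5); East at I (8>-5); West at I (8>5).
North weakly dominates East — I: 5>-5, II: 1=1, III: -4>-5, IV: 9>-7.
West: dominated, since South does at least as well everywhere (I: 8>5, II: 7>3, III: -3>-5, IV: 4>-4).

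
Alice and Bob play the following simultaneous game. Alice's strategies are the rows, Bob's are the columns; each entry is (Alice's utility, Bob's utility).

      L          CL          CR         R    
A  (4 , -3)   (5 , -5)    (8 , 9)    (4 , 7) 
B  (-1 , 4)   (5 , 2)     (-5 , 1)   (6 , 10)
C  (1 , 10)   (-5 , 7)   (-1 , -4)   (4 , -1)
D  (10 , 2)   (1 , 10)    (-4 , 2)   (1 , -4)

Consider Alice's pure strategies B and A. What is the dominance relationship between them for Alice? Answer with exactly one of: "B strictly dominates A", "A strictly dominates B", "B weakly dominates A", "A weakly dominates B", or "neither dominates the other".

B's payoffs vs A's, by Bob's action — L: -1<4, CL: 5=5, CR: -5<8, R: 6>4.
B does better at R but worse at L, CR; neither strategy dominates the other.

neither dominates the other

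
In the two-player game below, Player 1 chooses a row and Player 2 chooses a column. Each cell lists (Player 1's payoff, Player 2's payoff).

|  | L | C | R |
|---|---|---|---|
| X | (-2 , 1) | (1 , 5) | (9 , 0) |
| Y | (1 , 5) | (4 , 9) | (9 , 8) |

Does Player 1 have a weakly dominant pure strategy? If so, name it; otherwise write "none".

Y vs X: L: 1>-2, C: 4>1, R: 9=9.
Y is at least as good as every other strategy against every opponent action, so it is weakly dominant.

Y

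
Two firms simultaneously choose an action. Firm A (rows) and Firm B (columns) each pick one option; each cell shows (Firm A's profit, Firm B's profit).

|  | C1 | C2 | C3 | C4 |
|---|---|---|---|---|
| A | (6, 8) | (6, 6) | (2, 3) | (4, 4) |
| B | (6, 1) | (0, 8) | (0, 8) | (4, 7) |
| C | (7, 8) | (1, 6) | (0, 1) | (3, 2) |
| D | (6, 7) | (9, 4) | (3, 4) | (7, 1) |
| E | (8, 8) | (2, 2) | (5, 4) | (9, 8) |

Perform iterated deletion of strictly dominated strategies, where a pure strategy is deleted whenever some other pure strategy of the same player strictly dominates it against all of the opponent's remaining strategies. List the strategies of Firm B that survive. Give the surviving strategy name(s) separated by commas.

Row B is eliminated: E beats it against every remaining column (C1: 8>6, C2: 2>0, C3: 5>0, C4: 9>4).
For Firm A, E strictly dominates C on the remaining columns (C1: 8>7, C2: 2>1, C3: 5>0, C4: 9>3); eliminate C.
Column C2 is eliminated: C1 beats it against every remaining row (A: 8>6, D: 7>4, E: 8>2).
Firm A's strategy A is strictly dominated by E (C1: 8>6, C3: 5>2, C4: 9>4) and is removed.
For Firm A, E strictly dominates D on the remaining columns (C1: 8>6, C3: 5>3, C4: 9>7); eliminate D.
For Firm B, C1 strictly dominates C3 on the remaining rows (E: 8>4); eliminate C3.
Among the remaining strategies, none is strictly dominated by another pure strategy of the same player, so the elimination stops.
Surviving strategies — Firm A: {E}; Firm B: {C1, C4}.

C1, C4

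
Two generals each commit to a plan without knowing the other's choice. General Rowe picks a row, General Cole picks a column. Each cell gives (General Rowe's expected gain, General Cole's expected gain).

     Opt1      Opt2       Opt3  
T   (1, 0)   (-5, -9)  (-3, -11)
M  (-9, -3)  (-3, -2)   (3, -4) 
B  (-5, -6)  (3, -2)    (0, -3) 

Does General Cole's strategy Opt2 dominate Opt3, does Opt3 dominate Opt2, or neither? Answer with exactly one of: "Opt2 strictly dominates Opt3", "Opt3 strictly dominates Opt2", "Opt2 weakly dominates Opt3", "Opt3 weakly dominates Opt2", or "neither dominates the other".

Opt2 strictly dominates Opt3

Opt2's payoffs vs Opt3's, by General Rowe's action — T: -9>-11, M: -2>-4, B: -2>-3.
Opt2 gives a strictly higher payoff against each opponent action, so Opt2 strictly dominates Opt3.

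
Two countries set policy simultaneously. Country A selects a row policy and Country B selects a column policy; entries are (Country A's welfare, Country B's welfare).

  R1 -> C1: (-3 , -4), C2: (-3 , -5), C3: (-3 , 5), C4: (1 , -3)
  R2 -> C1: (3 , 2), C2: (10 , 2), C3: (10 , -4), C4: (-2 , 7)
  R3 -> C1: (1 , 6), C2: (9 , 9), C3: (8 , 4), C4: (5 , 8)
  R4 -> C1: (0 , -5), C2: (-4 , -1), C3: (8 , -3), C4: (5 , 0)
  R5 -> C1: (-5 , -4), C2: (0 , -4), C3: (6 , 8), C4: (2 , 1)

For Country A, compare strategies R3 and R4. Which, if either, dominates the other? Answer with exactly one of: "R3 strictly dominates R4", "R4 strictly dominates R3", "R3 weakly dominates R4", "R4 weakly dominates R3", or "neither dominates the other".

R3 weakly dominates R4

Compare R3 to R4 across each opponent action: C1: 1>0, C2: 9>-4, C3: 8=8, C4: 5=5.
R3 is at least as good everywhere and strictly better somewhere (tied only at C3, C4), so R3 weakly but not strictly dominates R4.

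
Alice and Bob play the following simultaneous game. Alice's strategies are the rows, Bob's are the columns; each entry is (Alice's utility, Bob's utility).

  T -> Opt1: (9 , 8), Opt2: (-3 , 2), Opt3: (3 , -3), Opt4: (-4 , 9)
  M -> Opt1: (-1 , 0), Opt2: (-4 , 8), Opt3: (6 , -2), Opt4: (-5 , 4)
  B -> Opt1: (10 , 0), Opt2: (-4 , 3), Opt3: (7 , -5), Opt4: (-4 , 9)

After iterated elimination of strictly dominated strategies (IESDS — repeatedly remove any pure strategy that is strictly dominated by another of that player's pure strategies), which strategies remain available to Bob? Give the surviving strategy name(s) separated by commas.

Opt4

Bob's strategy Opt1 is strictly dominated by Opt4 (T: 9>8, M: 4>0, B: 9>0) and is removed.
Column Opt3 is eliminated: Opt2 beats it against every remaining row (T: 2>-3, M: 8>-2, B: 3>-5).
For Alice, T strictly dominates M on the remaining columns (Opt2: -3>-4, Opt4: -4>-5); eliminate M.
Column Opt2 is eliminated: Opt4 beats it against every remaining row (T: 9>2, B: 9>3).
Among the remaining strategies, none is strictly dominated by another pure strategy of the same player, so the elimination stops.
Surviving strategies — Alice: {T, B}; Bob: {Opt4}.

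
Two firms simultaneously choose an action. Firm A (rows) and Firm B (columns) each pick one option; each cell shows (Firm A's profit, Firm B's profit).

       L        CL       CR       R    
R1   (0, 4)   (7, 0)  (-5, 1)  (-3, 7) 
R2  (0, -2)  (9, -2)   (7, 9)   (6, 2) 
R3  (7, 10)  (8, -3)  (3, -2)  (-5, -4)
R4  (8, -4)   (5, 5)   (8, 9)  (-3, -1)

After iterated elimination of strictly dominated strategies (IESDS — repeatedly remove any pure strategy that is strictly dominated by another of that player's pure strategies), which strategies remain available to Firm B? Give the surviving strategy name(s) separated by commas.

CR

For Firm B, CR strictly dominates CL on the remaining rows (R1: 1>0, R2: 9>-2, R3: -2>-3, R4: 9>5); eliminate CL.
For Firm A, R4 strictly dominates R3 on the remaining columns (L: 8>7, CR: 8>3, R: -3>-5); eliminate R3.
Column L is eliminated: R beats it against every remaining row (R1: 7>4, R2: 2>-2, R4: -1>-4).
Firm A's strategy R1 is strictly dominated by R2 (CR: 7>-5, R: 6>-3) and is removed.
For Firm B, CR strictly dominates R on the remaining rows (R2: 9>2, R4: 9>-1); eliminate R.
Row R2 is eliminated: R4 beats it against every remaining column (CR: 8>7).
Among the remaining strategies, none is strictly dominated by another pure strategy of the same player, so the elimination stops.
Surviving strategies — Firm A: {R4}; Firm B: {CR}.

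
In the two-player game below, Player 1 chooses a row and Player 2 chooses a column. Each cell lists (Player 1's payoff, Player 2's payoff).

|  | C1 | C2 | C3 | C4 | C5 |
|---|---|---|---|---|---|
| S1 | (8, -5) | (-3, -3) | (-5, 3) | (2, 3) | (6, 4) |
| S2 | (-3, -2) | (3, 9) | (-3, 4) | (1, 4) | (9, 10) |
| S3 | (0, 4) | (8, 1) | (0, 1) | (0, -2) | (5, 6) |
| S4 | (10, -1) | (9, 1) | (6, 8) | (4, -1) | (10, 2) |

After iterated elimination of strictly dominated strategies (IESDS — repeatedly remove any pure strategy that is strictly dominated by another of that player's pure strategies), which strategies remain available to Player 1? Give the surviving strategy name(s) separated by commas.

Row S1 is eliminated: S4 beats it against every remaining column (C1: 10>8, C2: 9>-3, C3: 6>-5, C4: 4>2, C5: 10>6).
Player 1's strategy S2 is strictly dominated by S4 (C1: 10>-3, C2: 9>3, C3: 6>-3, C4: 4>1, C5: 10>9) and is removed.
Player 1's strategy S3 is strictly dominated by S4 (C1: 10>0, C2: 9>8, C3: 6>0, C4: 4>0, C5: 10>5) and is removed.
Column C1 is eliminated: C2 beats it against every remaining row (S4: 1>-1).
For Player 2, C3 strictly dominates C2 on the remaining rows (S4: 8>1); eliminate C2.
Column C4 is eliminated: C3 beats it against every remaining row (S4: 8>-1).
For Player 2, C3 strictly dominates C5 on the remaining rows (S4: 8>2); eliminate C5.
Among the remaining strategies, none is strictly dominated by another pure strategy of the same player, so the elimination stops.
Surviving strategies — Player 1: {S4}; Player 2: {C3}.

S4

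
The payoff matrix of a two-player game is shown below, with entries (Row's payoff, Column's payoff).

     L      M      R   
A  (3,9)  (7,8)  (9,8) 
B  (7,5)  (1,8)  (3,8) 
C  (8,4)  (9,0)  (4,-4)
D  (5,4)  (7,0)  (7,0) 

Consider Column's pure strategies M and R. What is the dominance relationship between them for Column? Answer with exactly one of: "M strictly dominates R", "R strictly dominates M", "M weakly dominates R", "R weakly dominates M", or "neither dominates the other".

M weakly dominates R

Compare M to R across each opponent action: A: 8=8, B: 8=8, C: 0>-4, D: 0=0.
M is at least as good everywhere and strictly better somewhere (tied only at A, B, D), so M weakly but not strictly dominates R.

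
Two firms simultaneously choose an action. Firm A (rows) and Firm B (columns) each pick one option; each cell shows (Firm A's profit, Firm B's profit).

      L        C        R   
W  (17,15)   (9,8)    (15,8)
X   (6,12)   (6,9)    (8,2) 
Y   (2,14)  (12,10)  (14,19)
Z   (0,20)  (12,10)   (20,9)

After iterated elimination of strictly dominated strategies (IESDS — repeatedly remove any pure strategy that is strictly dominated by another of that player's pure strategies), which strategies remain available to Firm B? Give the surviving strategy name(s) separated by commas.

Row X is eliminated: W beats it against every remaining column (L: 17>6, C: 9>6, R: 15>8).
Column C is eliminated: L beats it against every remaining row (W: 15>8, Y: 14>10, Z: 20>10).
For Firm A, W strictly dominates Y on the remaining columns (L: 17>2, R: 15>14); eliminate Y.
For Firm B, L strictly dominates R on the remaining rows (W: 15>8, Z: 20>9); eliminate R.
Row Z is eliminated: W beats it against every remaining column (L: 17>0).
Among the remaining strategies, none is strictly dominated by another pure strategy of the same player, so the elimination stops.
Surviving strategies — Firm A: {W}; Firm B: {L}.

L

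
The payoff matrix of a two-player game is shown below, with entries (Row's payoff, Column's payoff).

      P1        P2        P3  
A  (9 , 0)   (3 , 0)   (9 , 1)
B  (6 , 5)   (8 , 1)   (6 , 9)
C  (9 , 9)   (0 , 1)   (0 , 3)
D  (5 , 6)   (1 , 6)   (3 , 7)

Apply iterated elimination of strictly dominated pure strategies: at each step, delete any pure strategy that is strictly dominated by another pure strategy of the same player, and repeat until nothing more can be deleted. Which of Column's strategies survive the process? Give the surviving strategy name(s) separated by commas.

Row's strategy D is strictly dominated by A (P1: 9>5, P2: 3>1, P3: 9>3) and is removed.
Column P2 is eliminated: P3 beats it against every remaining row (A: 1>0, B: 9>1, C: 3>1).
For Row, A strictly dominates B on the remaining columns (P1: 9>6, P3: 9>6); eliminate B.
Among the remaining strategies, none is strictly dominated by another pure strategy of the same player, so the elimination stops.
Surviving strategies — Row: {A, C}; Column: {P1, P3}.

P1, P3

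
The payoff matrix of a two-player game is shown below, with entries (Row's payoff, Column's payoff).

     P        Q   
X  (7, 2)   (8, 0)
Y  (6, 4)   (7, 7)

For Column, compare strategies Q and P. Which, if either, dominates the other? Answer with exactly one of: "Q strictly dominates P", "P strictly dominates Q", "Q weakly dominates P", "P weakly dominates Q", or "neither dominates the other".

neither dominates the other

Compare Q to P across each opponent action: X: 0<2, Y: 7>4.
Q does better at Y but worse at X; neither strategy dominates the other.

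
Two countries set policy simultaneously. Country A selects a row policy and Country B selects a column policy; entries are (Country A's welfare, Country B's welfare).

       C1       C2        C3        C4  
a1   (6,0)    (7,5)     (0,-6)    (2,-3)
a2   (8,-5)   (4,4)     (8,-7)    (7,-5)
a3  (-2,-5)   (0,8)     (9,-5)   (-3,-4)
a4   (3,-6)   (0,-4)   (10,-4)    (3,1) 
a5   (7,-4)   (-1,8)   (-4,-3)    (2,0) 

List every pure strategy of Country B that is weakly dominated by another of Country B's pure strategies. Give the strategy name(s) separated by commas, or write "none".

C1, C3

C2 weakly dominates C1 — a1: 5>0, a2: 4>-5, a3: 8>-5, a4: -4>-6, a5: 8>-4.
Nothing dominates C2: C1 at a1 (5>0); C3 at a1 (5>-6); C4 at a1 (5>-3).
C3: dominated, since C2 does at least as well everywhere (a1: 5>-6, a2: 4>-7, a3: 8>-5, a4: -4=-4, a5: 8>-3).
C4: no other strategy beats it everywhere (C1 at a3 (-4>-5); C2 at a4 (1>-4); C3 at a1 (-3>-6)).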